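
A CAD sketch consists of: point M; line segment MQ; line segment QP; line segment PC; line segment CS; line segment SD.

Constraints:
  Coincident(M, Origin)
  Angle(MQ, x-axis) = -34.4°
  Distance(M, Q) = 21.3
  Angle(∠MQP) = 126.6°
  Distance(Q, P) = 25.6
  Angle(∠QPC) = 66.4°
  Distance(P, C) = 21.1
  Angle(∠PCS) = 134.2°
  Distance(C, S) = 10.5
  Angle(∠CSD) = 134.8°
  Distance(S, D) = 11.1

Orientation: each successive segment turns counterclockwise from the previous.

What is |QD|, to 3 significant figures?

18.6

M is at the origin; MQ runs at -34.4° with length 21.3, so Q = (17.6, -12.0). ∠MQP = 126.6° gives QP at 19.0° from the x-axis; with |QP| = 25.6, P = (41.8, -3.70). ∠QPC = 66.4° gives PC at 133° from the x-axis; with |PC| = 21.1, C = (27.5, 11.8). ∠PCS = 134.2° gives CS at 178° from the x-axis; with |CS| = 10.5, S = (17.0, 12.1). ∠CSD = 134.8° gives SD at -136° from the x-axis; with |SD| = 11.1, D = (8.96, 4.47). Then |QD| = |D − Q| = 18.6.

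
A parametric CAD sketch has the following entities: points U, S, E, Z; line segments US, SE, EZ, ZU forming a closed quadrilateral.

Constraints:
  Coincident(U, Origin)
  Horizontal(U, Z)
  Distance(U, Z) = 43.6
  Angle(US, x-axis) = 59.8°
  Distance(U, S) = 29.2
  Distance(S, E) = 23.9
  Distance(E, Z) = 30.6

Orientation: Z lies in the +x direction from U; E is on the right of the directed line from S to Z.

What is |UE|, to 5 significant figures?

13.106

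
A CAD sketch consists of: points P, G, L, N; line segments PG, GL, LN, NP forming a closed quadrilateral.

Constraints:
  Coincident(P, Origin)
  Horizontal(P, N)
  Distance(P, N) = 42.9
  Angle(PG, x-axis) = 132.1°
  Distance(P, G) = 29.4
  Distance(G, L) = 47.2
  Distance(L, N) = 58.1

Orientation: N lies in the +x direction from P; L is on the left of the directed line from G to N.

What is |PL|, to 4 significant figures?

54.48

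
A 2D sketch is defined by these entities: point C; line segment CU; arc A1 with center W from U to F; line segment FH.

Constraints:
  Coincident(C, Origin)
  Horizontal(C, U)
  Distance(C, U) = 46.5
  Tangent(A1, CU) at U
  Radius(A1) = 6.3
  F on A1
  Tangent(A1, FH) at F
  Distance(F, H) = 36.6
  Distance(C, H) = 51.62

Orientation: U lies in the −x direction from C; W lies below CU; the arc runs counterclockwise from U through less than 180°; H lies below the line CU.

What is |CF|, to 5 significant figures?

52.701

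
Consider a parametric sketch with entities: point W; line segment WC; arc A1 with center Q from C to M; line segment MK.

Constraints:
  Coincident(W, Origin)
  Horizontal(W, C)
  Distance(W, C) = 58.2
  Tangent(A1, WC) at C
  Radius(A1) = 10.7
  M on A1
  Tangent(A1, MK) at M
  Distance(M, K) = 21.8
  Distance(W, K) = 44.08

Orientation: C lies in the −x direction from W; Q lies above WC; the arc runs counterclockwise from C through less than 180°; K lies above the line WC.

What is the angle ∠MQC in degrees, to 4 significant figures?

57.35°

Checks: |QM| = 10.70 ✓; ∠(QM, MK) = 90.00° ✓; |MK| = 21.80 ✓; |WK| = 44.08 ✓.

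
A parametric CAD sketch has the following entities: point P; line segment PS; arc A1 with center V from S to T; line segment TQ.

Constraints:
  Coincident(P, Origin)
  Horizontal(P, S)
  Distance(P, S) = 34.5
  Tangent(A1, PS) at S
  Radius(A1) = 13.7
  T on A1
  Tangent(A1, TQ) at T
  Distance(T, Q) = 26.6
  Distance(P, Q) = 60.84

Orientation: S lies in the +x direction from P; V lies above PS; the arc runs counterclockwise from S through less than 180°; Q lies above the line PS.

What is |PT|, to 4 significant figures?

50.57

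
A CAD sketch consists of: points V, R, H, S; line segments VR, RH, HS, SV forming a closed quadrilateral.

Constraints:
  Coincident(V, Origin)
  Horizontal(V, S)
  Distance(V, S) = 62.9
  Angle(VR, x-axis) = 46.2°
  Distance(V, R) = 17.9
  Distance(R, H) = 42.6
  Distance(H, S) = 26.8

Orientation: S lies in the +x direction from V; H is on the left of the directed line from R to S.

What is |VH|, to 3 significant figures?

58.8

V is at the origin; V and S share the same y with |VS| = 62.9 and S in +x, so S = (62.9, 0). VR runs at 46.2° with |VR| = 17.9, so R = (12.4, 12.9). H is determined by |RH| = 42.6 and |HS| = 26.8 together: it lies at the intersection of circle(R, 42.6) and circle(S, 26.8). With |RS| = 52.1, the foot of the radical line on RS is 36.6 from R and the perpendicular offset is √(42.6² − 36.6²) = 21.8. Taking the left-of-RS solution: H = (53.2, 25.0).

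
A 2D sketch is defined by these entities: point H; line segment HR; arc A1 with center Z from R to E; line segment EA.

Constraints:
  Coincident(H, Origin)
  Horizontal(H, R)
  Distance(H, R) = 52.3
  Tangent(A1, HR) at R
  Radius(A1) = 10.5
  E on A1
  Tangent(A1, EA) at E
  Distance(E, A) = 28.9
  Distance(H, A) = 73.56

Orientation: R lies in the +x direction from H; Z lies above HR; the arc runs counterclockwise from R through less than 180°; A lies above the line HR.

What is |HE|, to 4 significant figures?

63.72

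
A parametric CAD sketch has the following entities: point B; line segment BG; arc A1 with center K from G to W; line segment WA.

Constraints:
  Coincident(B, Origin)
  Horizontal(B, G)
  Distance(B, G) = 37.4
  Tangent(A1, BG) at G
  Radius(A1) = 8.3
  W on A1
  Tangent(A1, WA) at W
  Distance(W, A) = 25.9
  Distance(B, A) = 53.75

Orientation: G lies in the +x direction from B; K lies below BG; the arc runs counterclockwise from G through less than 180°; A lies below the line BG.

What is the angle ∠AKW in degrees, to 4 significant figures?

72.23°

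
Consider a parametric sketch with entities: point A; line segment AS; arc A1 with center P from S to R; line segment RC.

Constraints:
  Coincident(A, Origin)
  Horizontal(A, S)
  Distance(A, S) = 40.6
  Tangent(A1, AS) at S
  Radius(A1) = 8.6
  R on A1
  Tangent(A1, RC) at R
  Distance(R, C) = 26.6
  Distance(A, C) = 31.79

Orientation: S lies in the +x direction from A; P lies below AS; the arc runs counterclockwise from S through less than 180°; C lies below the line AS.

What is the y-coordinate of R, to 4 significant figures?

-3.779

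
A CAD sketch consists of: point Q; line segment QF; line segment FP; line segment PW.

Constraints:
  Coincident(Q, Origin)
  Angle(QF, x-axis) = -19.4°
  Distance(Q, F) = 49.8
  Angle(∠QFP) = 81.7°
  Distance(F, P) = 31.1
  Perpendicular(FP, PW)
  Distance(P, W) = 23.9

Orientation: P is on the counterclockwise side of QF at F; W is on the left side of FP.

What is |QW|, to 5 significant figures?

34.868

∠QFP = 81.7°, so FP runs at -19.4° + (180° − 81.7°) = 78.900° from the x-axis; with |FP| = 31.1, P = F + 31.1·(cos 78.900°, sin 78.900°) = (52.960, 13.977). FP ⟂ PW; with |PW| = 23.9 on the left of FP, W = P + 23.9·(-0.98129, 0.19252) = (29.507, 18.578). Then |QW| = |W − Q| = 34.868.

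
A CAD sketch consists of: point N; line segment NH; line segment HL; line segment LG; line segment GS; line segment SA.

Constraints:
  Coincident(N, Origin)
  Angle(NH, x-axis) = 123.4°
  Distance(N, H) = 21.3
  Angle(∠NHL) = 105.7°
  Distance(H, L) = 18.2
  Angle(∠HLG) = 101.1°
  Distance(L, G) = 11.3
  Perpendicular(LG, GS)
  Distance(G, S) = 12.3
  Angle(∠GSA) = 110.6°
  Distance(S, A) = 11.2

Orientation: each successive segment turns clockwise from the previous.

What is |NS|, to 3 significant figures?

15.7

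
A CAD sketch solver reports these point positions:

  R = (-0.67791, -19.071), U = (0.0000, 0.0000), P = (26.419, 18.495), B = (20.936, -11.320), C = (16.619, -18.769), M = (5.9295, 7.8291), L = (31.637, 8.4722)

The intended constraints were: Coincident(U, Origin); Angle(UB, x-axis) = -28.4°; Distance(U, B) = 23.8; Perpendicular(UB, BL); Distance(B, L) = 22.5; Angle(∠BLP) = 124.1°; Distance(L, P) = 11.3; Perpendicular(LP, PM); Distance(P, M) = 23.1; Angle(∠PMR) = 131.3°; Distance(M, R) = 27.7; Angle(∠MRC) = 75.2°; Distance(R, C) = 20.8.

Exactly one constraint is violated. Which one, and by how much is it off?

Distance(R, C) = 20.8 — off by 3.50.

U = (0.00, 0.00) ✓; UB at -28.40° ✓; |UB| = 23.80 ✓; ∠(UB, BL) = 90.00° ✓; |BL| = 22.50 ✓; ∠BLP = 124.1° ✓; |LP| = 11.30 ✓; ∠(LP, PM) = 90.00° ✓; |PM| = 23.10 ✓; ∠PMR = 131.3° ✓; |MR| = 27.70 ✓; ∠MRC = 75.20° ✓; |RC| = 17.30 ✗.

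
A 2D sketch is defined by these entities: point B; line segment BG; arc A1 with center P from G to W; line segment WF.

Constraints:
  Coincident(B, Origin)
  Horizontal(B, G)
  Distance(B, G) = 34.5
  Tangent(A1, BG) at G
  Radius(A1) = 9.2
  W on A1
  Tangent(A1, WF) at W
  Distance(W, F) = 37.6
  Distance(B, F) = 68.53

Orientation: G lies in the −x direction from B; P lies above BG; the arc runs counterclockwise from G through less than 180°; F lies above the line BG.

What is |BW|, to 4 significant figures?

31.78

Checks: |PW| = 9.200 ✓; ∠(PW, WF) = 90.00° ✓; |WF| = 37.60 ✓; |BF| = 68.53 ✓.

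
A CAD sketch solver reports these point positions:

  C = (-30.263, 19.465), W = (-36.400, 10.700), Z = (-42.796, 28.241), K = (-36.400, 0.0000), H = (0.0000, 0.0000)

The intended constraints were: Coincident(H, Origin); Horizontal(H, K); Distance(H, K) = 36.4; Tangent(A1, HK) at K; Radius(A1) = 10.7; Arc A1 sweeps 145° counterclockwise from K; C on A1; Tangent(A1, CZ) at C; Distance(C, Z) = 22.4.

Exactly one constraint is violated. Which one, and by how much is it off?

Distance(C, Z) = 22.4 — off by 7.10.

H = (0.00, 0.00) ✓; H.y = 0.00, K.y = 0.00 ✓; |HK| = 36.40 ✓; ∠(WK, KH) = 90.00° ✓; |WK| = 10.70 ✓; bearing(W→C) − bearing(W→K) = 145.0° ✓; |WC| = 10.70 ✓; ∠(WC, CZ) = 90.00° ✓; |CZ| = 15.30 ✗.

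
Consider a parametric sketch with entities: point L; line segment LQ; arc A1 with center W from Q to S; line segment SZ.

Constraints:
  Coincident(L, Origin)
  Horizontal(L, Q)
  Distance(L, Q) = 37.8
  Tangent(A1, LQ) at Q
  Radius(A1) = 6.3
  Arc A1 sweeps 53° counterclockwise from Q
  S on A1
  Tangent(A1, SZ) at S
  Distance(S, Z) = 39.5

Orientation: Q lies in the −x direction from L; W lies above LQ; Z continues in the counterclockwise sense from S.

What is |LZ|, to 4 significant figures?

35.22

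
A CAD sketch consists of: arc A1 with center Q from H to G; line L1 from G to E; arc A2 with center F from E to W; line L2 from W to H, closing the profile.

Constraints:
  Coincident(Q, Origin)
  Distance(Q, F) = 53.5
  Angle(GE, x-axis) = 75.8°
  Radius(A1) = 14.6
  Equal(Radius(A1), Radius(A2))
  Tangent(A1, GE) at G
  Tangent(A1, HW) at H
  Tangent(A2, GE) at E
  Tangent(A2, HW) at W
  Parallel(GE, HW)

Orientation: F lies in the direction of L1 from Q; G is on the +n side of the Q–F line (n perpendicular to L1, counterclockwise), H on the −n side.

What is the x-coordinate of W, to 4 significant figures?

27.28

Tangency of A1 to both parallel lines with radius 14.6 puts G and H at Q ± 14.6·n: G = (-14.15, 3.581), H = (14.15, -3.581). Equal radii place E and W the same way about F: E = F + 14.6·n = (-1.030, 55.45), W = F − 14.6·n = (27.28, 48.28). So W.x = 27.28.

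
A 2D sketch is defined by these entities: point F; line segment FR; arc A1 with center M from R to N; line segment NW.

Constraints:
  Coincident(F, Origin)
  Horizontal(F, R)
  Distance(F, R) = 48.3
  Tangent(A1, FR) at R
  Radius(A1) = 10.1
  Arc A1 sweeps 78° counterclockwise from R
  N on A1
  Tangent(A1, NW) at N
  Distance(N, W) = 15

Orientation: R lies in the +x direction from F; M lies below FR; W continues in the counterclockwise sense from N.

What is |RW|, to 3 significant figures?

26.1

F is at the origin; FR is horizontal with |FR| = 48.3 and R on the +x side, so R = (48.3, 0.00). Tangency of A1 to FR means the radius MR is perpendicular to FR, so M = R + (0, -10.1) = (48.3, -10.1). On A1, R sits at bearing 90° from M; a 78° counterclockwise sweep puts N at bearing 168°, so N = M + 10.1·(cos 168°, sin 168°) = (38.4, -8.00). The tangent condition forces MN to be normal to NW, so NW runs along (−sin 168°, cos 168°); with |NW| = 15.0, W = (35.3, -22.7). Then |RW| = |W − R| = 26.1.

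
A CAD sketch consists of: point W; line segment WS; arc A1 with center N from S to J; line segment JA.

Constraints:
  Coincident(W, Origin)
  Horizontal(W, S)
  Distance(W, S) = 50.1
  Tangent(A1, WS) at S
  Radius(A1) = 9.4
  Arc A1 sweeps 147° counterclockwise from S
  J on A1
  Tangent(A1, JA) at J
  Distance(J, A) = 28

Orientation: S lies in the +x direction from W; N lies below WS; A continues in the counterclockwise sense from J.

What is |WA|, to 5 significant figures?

75.800

W is at the origin; W and S share the same y with |WS| = 50.1 and S on the +x side, so S = (50.100, 0.0000). Tangency of A1 to WS means the radius NS is perpendicular to WS, so N = S + (0, -9.4) = (50.100, -9.4000). On A1, S sits at bearing 90° from N; a 147° counterclockwise sweep puts J at bearing 237°, so J = N + 9.4·(cos 237°, sin 237°) = (44.980, -17.284). The tangent condition forces NJ to be normal to JA, so JA runs along (−sin 237°, cos 237°); with |JA| = 28.0, A = (68.463, -32.533). Then |WA| = |A − W| = 75.800.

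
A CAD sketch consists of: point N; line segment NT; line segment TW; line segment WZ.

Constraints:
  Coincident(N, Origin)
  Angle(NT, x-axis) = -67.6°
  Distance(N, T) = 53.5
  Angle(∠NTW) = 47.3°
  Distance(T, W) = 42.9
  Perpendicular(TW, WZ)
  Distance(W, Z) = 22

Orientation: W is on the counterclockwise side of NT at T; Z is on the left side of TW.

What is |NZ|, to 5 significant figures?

18.540

∠NTW = 47.3°, so TW runs at -67.6° + (180° − 47.3°) = 65.100° from the x-axis; with |TW| = 42.9, W = T + 42.9·(cos 65.100°, sin 65.100°) = (38.450, -10.551). The perpendicularity gives WZ at right angles to TW; with |WZ| = 22.0 on the left of TW, Z = W + 22.0·(-0.90704, 0.42104) = (18.495, -1.2882). Then |NZ| = |Z − N| = 18.540.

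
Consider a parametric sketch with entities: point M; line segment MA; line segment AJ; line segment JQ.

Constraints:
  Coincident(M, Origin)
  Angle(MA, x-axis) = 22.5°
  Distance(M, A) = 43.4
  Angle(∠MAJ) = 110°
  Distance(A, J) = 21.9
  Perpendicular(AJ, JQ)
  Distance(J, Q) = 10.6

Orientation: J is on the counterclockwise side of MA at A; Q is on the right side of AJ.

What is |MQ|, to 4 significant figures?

63.17

M is at the origin; MA runs at 22.5° with length 43.4, so A = 43.4·(cos 22.5°, sin 22.5°) = (40.10, 16.61). ∠MAJ = 110.0°, so AJ runs at 22.5° + (180° − 110.0°) = 92.50° from the x-axis; with |AJ| = 21.9, J = A + 21.9·(cos 92.50°, sin 92.50°) = (39.14, 38.49). The perpendicularity gives JQ at right angles to AJ; with |JQ| = 10.6 on the right of AJ, Q = J + 10.6·(0.9990, 0.04362) = (49.73, 38.95). Then |MQ| = |Q − M| = 63.17.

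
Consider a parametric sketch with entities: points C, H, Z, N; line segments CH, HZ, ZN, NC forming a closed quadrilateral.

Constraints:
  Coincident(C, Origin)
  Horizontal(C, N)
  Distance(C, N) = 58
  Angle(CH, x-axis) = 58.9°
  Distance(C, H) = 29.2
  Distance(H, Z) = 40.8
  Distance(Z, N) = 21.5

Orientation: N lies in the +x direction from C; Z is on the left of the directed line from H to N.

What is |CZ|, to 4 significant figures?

59.68

Checks: |HZ| = 40.80 ✓; |ZN| = 21.50 ✓.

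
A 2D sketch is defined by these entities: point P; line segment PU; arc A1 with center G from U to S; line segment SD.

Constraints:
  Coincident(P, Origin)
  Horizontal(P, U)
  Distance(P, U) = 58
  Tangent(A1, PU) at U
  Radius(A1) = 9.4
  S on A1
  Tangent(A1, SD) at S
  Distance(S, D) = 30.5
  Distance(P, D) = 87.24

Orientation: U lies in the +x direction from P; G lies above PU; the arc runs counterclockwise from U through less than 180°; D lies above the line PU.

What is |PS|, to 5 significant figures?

66.260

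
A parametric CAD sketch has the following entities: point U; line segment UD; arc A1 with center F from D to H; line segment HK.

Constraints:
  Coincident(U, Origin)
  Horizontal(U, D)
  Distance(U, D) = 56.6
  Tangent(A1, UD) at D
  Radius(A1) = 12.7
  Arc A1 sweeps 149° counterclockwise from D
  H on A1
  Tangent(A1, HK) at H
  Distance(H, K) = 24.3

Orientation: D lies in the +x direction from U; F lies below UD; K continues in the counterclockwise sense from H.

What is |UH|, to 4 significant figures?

55.34

The tangent condition forces FD to be normal to UD, so F = D + (0, -12.7) = (56.60, -12.70). On A1, D sits at bearing 90° from F; a 149° counterclockwise sweep puts H at bearing 239°, so H = F + 12.7·(cos 239°, sin 239°) = (50.06, -23.59). Then |UH| = |H − U| = 55.34.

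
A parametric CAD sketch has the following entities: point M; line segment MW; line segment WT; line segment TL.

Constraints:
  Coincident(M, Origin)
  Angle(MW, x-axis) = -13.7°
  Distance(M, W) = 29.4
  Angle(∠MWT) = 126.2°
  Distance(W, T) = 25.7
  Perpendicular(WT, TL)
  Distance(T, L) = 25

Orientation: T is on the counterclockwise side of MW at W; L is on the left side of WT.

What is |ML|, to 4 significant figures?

43.08

∠MWT = 126.2°, so WT runs at -13.7° + (180° − 126.2°) = 40.10° from the x-axis; with |WT| = 25.7, T = W + 25.7·(cos 40.10°, sin 40.10°) = (48.22, 9.591). WT is perpendicular to TL; with |TL| = 25.0 on the left of WT, L = T + 25.0·(-0.6441, 0.7649) = (32.12, 28.71). Then |ML| = |L − M| = 43.08.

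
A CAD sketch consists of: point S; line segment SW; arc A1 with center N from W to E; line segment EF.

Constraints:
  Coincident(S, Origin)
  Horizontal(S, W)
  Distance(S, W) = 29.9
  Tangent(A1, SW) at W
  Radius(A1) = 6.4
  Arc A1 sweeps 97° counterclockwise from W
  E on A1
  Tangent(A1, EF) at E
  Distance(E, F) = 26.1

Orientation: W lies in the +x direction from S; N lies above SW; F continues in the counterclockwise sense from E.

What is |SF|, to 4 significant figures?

46.78

S is at the origin; SW is horizontal with |SW| = 29.9 and W on the +x side, so W = (29.90, 0.000). A1 meets SW tangentially, so NW is at right angles to SW, so N = W + (0, 6.4) = (29.90, 6.400). On A1, W sits at bearing -90° from N; a 97° counterclockwise sweep puts E at bearing 7°, so E = N + 6.4·(cos 7°, sin 7°) = (36.25, 7.180). A1 meets EF tangentially, so NE is at right angles to EF, so EF runs along (−sin 7°, cos 7°); with |EF| = 26.1, F = (33.07, 33.09). Then |SF| = |F − S| = 46.78.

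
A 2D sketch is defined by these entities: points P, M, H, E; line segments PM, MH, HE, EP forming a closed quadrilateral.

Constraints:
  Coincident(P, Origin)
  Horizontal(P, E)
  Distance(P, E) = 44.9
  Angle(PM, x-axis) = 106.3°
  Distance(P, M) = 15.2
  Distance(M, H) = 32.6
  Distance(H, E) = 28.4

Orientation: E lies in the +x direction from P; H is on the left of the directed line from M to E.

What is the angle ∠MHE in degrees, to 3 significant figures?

114°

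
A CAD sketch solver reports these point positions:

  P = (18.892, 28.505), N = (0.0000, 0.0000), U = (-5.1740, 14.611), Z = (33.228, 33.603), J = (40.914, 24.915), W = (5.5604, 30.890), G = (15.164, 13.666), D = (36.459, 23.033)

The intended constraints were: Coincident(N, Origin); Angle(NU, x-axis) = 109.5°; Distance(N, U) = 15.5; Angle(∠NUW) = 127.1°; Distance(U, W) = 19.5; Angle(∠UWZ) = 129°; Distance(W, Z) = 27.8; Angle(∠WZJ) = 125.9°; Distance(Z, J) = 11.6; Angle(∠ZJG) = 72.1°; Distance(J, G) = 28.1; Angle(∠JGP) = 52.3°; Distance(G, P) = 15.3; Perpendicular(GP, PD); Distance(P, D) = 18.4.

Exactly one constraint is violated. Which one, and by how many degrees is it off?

Perpendicular(GP, PD) — off by 3.20°.

N = (0.00, 0.00) ✓; NU at 109.5° ✓; |NU| = 15.50 ✓; ∠NUW = 127.1° ✓; |UW| = 19.50 ✓; ∠UWZ = 129.0° ✓; |WZ| = 27.80 ✓; ∠WZJ = 125.9° ✓; |ZJ| = 11.60 ✓; ∠ZJG = 72.10° ✓; |JG| = 28.10 ✓; ∠JGP = 52.30° ✓; |GP| = 15.30 ✓; ∠(GP, PD) = 93.20° ✗; |PD| = 18.40 ✓.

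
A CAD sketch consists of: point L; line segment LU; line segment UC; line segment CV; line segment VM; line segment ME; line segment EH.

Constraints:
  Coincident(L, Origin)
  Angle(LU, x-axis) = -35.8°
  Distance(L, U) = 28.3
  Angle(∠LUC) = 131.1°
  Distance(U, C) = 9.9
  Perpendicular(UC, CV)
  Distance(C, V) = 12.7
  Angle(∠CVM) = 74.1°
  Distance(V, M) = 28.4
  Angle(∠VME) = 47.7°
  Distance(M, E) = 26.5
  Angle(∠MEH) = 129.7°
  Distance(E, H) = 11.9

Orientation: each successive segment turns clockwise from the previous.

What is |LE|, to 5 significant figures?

38.531

∠CVM = 74.1° gives VM at 79.400° from the x-axis; with |VM| = 28.4, M = (16.446, 0.33028). ∠VME = 47.7° gives ME at -52.900° from the x-axis; with |ME| = 26.5, E = (32.431, -20.806). Then |LE| = |E − L| = 38.531.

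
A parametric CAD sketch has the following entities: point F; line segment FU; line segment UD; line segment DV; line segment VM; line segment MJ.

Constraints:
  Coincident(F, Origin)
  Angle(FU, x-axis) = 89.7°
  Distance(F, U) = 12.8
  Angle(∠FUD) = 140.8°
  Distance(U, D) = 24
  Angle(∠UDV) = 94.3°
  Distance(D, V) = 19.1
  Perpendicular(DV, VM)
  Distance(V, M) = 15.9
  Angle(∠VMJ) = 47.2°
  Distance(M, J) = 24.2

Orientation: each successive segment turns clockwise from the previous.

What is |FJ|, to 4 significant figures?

35.22

F is at the origin; FU runs at 89.7° with length 12.8, so U = (0.06702, 12.80). ∠FUD = 140.8° gives UD at 50.50° from the x-axis; with |UD| = 24.0, D = (15.33, 31.32). ∠UDV = 94.3° gives DV at -35.20° from the x-axis; with |DV| = 19.1, V = (30.94, 20.31). DV is perpendicular to VM, so VM runs at -125.2°; with |VM| = 15.9, M = (21.78, 7.316). ∠VMJ = 47.2° gives MJ at 102.0° from the x-axis; with |MJ| = 24.2, J = (16.74, 30.99). Then |FJ| = |J − F| = 35.22.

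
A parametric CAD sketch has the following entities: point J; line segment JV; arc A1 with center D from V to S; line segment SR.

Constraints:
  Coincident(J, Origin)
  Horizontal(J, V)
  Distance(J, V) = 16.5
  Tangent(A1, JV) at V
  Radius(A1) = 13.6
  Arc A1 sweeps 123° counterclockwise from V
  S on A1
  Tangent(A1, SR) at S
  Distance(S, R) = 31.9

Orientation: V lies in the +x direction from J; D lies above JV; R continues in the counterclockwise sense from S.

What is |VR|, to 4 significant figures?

48.13

J is at the origin; J and V share the same y with |JV| = 16.5 and V on the +x side, so V = (16.50, 0.000). A1 meets JV tangentially, so DV is at right angles to JV, so D = V + (0, 13.6) = (16.50, 13.60). On A1, V sits at bearing -90° from D; a 123° counterclockwise sweep puts S at bearing 33°, so S = D + 13.6·(cos 33°, sin 33°) = (27.91, 21.01). Tangency of A1 to SR means the radius DS is perpendicular to SR, so SR runs along (−sin 33°, cos 33°); with |SR| = 31.9, R = (10.53, 47.76). Then |VR| = |R − V| = 48.13.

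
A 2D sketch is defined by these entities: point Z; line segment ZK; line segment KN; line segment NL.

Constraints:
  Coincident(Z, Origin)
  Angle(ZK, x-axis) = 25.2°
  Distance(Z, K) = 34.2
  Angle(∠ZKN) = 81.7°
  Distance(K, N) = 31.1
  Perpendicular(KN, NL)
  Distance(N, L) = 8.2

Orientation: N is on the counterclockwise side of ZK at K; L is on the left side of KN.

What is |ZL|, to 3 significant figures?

36.6

∠ZKN = 81.7°, so KN runs at 25.2° + (180° − 81.7°) = 124° from the x-axis; with |KN| = 31.1, N = K + 31.1·(cos 124°, sin 124°) = (13.8, 40.5). The perpendicularity gives NL at right angles to KN; with |NL| = 8.2 on the left of KN, L = N + 8.2·(-0.834, -0.552) = (6.94, 36.0). Then |ZL| = |L − Z| = 36.6.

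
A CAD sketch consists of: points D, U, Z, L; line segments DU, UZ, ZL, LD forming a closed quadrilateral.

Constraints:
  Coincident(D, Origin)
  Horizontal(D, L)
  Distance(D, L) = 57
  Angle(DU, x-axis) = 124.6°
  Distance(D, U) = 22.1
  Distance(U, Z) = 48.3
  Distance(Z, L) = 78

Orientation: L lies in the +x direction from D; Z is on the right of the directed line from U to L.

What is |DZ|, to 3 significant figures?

33.6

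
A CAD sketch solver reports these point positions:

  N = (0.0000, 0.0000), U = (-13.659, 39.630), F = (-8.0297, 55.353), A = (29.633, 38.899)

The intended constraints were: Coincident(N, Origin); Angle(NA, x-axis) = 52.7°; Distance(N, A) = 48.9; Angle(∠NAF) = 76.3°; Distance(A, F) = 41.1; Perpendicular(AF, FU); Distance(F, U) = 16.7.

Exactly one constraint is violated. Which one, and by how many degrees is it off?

Perpendicular(AF, FU) — off by 3.90°.

N = (0.00, 0.00) ✓; NA at 52.70° ✓; |NA| = 48.90 ✓; ∠NAF = 76.30° ✓; |AF| = 41.10 ✓; ∠(AF, FU) = 93.90° ✗; |FU| = 16.70 ✓.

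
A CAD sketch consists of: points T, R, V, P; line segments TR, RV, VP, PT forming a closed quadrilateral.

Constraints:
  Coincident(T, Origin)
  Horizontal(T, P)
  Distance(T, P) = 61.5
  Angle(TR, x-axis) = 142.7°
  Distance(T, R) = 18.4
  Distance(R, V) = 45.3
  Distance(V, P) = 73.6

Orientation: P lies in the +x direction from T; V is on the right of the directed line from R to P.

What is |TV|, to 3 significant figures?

33.2

T is at the origin; T and P share the same y with |TP| = 61.5 and P in +x, so P = (61.5, 0). TR runs at 142.7° with |TR| = 18.4, so R = (-14.6, 11.2). V is determined by |RV| = 45.3 and |VP| = 73.6 together: it lies at the intersection of circle(R, 45.3) and circle(P, 73.6). With |RP| = 76.9, the foot of the radical line on RP is 16.6 from R and the perpendicular offset is √(45.3² − 16.6²) = 42.1. Taking the right-of-RP solution: V = (-4.31, -33.0).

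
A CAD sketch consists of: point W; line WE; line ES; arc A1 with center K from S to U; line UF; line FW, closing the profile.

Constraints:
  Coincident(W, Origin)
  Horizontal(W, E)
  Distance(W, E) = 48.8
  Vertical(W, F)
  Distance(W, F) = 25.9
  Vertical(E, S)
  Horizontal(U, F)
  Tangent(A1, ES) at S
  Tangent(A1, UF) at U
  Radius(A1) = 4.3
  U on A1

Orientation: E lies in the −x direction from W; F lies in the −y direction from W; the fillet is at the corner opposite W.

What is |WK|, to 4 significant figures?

49.47

WF is vertical with |WF| = 25.9 and F on the −y side, so F = (0.000, -25.90). The virtual corner opposite W is at (-48.80, -25.90). Tangency of A1 to ES means the radius KS is perpendicular to ES and A1 meets UF tangentially, so KU is at right angles to UF, with radius 4.3, so the center K sits 4.3 in from both sides at K = (-44.50, -21.60). Then |WK| = |K − W| = 49.47.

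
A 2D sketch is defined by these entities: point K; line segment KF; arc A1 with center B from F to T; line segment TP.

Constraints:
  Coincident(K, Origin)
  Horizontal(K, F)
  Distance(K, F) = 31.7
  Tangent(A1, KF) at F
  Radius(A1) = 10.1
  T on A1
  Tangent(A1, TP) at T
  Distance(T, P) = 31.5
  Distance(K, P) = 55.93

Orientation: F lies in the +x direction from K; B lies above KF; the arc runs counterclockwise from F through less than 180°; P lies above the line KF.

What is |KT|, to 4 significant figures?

43.31

K is at the origin; K and F share the same y with |KF| = 31.7 and F on the +x side, so F = (31.70, 0.000). A1 meets KF tangentially, so BF is at right angles to KF, so B = F + (0, 10.1) = (31.70, 10.10). Since BT ⟂ TP (tangency), |BP| = √(10.1² + 31.5²) = 33.08 regardless of where T sits on A1. So P lies on both circle(K, 55.93) and circle(B, 33.08); the above-KF intersection is P = (35.87, 42.92). T is the foot of the tangent from P: T = (41.63, 11.95).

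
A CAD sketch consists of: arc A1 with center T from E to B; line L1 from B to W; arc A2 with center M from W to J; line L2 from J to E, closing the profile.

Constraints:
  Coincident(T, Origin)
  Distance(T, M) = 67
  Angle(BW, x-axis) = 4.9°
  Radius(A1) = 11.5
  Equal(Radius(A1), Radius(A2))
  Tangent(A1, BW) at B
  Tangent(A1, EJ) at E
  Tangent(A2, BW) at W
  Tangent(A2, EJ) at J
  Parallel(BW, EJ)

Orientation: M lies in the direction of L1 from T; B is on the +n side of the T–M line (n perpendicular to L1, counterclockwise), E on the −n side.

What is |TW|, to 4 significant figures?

67.98

The slot axis is L1's direction at 4.9°, so u = (cos 4.9°, sin 4.9°) = (0.9963, 0.08542) and n = (−sin 4.9°, cos 4.9°) = (-0.08542, 0.9963). T is at the origin and M lies 67.0 along u from T, so M = 67.0·u = (66.76, 5.723). Tangency of A1 to both parallel lines with radius 11.5 puts B and E at T ± 11.5·n: B = (-0.9823, 11.46), E = (0.9823, -11.46). Equal radii place W and J the same way about M: W = M + 11.5·n = (65.77, 17.18), J = M − 11.5·n = (67.74, -5.735). Then |TW| = |W − T| = 67.98.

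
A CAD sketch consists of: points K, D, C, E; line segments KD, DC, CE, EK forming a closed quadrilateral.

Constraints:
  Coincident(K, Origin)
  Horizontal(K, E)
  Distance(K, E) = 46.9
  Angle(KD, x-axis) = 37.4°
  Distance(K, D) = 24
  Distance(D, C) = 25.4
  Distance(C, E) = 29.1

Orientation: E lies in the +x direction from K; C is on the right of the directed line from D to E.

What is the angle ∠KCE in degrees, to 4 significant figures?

129.7°

Checks: K = (0.00, 0.00) ✓; |DC| = 25.40 ✓; |CE| = 29.10 ✓.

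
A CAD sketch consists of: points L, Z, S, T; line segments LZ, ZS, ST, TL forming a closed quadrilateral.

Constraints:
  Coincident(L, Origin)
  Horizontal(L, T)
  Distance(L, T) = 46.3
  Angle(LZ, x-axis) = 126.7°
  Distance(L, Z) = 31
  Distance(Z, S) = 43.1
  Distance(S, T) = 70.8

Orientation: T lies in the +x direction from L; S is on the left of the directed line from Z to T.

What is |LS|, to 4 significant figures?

59.69

L is at the origin; LT is horizontal with |LT| = 46.3 and T in +x, so T = (46.3, 0). LZ runs at 126.7° with |LZ| = 31.0, so Z = (-18.53, 24.86). S is determined by |ZS| = 43.1 and |ST| = 70.8 together: it lies at the intersection of circle(Z, 43.1) and circle(T, 70.8). With |ZT| = 69.43, the foot of the radical line on ZT is 11.99 from Z and the perpendicular offset is √(43.1² − 11.99²) = 41.40. Taking the left-of-ZT solution: S = (7.492, 59.22).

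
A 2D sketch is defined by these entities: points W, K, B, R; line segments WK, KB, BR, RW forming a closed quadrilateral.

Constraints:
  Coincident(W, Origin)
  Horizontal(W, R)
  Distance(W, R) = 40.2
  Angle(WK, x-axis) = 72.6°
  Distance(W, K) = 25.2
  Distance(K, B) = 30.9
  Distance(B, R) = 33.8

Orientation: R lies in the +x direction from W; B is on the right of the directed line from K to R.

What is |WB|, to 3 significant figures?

9.87

Checks: |KB| = 30.90 ✓; |BR| = 33.80 ✓.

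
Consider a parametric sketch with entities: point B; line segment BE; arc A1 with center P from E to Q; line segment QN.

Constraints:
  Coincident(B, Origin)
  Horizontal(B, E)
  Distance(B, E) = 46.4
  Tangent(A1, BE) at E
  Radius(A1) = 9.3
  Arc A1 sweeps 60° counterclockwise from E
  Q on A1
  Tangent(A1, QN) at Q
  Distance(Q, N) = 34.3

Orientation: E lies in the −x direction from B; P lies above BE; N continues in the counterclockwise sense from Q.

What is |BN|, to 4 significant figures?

40.37

B is at the origin; BE is horizontal with |BE| = 46.4 and E on the −x side, so E = (-46.40, 0.000). A1 meets BE tangentially, so PE is at right angles to BE, so P = E + (0, 9.3) = (-46.40, 9.300). On A1, E sits at bearing -90° from P; a 60° counterclockwise sweep puts Q at bearing -30°, so Q = P + 9.3·(cos -30°, sin -30°) = (-38.35, 4.650). Since A1 is tangent to QN there, PQ ⟂ QN, so QN runs along (−sin -30°, cos -30°); with |QN| = 34.3, N = (-21.20, 34.35). Then |BN| = |N − B| = 40.37.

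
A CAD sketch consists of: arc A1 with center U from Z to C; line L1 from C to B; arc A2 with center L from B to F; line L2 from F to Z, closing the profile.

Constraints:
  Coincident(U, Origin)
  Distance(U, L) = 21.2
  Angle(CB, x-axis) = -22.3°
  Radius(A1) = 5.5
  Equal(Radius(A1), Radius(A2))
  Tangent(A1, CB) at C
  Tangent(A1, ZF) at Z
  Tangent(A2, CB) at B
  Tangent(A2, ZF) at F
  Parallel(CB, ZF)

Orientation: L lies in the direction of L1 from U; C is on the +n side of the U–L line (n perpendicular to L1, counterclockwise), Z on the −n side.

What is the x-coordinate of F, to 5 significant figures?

17.527

The slot axis is L1's direction at -22.3°, so u = (cos -22.3°, sin -22.3°) = (0.92521, -0.37946) and n = (−sin -22.3°, cos -22.3°) = (0.37946, 0.92521). U is at the origin and L lies 21.2 along u from U, so L = 21.2·u = (19.614, -8.0445). Tangency of A1 to both parallel lines with radius 5.5 puts C and Z at U ± 5.5·n: C = (2.0870, 5.0887), Z = (-2.0870, -5.0887). Equal radii place B and F the same way about L: B = L + 5.5·n = (21.701, -2.9558), F = L − 5.5·n = (17.527, -13.133). So F.x = 17.527.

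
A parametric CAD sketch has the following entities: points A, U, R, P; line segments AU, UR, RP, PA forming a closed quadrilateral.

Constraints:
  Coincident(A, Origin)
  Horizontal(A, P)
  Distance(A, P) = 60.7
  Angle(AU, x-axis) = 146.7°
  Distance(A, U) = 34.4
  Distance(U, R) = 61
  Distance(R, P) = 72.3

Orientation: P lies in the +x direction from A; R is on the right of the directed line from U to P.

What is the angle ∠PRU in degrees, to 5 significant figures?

86.165°

Checks: |UR| = 61.00 ✓; |RP| = 72.30 ✓.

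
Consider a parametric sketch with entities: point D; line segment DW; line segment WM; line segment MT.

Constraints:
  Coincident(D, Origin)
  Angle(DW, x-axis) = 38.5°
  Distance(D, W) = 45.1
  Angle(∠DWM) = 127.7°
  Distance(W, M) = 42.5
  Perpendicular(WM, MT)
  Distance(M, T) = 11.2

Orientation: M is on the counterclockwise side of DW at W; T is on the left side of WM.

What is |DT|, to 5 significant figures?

74.234

D is at the origin; DW runs at 38.5° with length 45.1, so W = 45.1·(cos 38.5°, sin 38.5°) = (35.296, 28.075). ∠DWM = 127.7°, so WM runs at 38.5° + (180° − 127.7°) = 90.800° from the x-axis; with |WM| = 42.5, M = W + 42.5·(cos 90.800°, sin 90.800°) = (34.702, 70.571). The perpendicularity gives MT at right angles to WM; with |MT| = 11.2 on the left of WM, T = M + 11.2·(-0.99990, -0.013962) = (23.503, 70.415). Then |DT| = |T − D| = 74.234.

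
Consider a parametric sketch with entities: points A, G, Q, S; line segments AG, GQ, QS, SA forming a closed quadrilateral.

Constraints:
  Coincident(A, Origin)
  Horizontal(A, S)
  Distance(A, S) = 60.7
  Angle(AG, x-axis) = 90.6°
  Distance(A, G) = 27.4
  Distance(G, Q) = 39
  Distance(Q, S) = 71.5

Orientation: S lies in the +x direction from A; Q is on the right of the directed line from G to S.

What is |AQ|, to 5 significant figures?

14.431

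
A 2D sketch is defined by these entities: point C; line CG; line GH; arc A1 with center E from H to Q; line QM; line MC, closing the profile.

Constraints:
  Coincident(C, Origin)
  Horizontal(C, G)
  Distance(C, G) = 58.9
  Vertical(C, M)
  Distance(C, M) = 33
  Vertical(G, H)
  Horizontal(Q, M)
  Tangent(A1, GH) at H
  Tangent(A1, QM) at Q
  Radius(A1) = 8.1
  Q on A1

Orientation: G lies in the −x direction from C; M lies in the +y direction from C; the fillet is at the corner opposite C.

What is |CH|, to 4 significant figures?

63.95

The virtual corner opposite C is at (-58.90, 33.00). Tangency of A1 to GH means the radius EH is perpendicular to GH and the tangent condition forces EQ to be normal to QM, with radius 8.1, so the center E sits 8.1 in from both sides at E = (-50.80, 24.90). That places the tangent points at H = (-58.90, 24.90) on GH and Q = (-50.80, 33.00) on QM. Then |CH| = |H − C| = 63.95.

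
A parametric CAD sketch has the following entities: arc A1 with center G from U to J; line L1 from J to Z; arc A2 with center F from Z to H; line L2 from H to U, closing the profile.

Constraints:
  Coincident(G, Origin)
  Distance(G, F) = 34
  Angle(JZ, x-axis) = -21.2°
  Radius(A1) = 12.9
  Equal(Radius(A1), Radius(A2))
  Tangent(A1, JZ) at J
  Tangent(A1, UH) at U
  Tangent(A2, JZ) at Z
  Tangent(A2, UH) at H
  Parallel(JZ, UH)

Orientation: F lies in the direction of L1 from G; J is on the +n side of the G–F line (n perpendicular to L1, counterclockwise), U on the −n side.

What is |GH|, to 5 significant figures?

36.365

Tangency of A1 to both parallel lines with radius 12.9 puts J and U at G ± 12.9·n: J = (4.6650, 12.027), U = (-4.6650, -12.027). Equal radii place Z and H the same way about F: Z = F + 12.9·n = (36.364, -0.26826), H = F − 12.9·n = (27.034, -24.322). Then |GH| = |H − G| = 36.365.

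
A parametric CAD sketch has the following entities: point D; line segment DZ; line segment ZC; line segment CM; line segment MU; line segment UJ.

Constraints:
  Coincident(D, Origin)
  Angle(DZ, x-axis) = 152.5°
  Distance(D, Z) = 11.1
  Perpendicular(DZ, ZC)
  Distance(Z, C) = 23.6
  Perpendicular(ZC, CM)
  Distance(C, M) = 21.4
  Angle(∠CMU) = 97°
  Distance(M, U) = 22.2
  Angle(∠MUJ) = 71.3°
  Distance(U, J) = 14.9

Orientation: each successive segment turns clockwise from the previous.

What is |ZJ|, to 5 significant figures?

10.563

D is at the origin; DZ runs at 152.5° with length 11.1, so Z = (-9.8458, 5.1254). DZ is perpendicular to ZC, so ZC runs at 62.500°; with |ZC| = 23.6, C = (1.0514, 26.059). The perpendicularity gives CM at right angles to ZC, so CM runs at -27.500°; with |CM| = 21.4, M = (20.033, 16.177). ∠CMU = 97.0° gives MU at -110.50° from the x-axis; with |MU| = 22.2, U = (12.259, -4.6167). ∠MUJ = 71.3° gives UJ at 140.80° from the x-axis; with |UJ| = 14.9, J = (0.71220, 4.8006). Then |ZJ| = |J − Z| = 10.563.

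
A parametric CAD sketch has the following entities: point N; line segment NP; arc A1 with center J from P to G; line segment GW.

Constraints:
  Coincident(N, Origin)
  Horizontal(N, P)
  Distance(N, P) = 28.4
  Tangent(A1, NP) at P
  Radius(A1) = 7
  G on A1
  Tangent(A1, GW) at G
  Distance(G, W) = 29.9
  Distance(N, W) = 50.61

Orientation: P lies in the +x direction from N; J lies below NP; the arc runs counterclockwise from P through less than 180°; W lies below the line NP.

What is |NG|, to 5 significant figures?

24.150

N is at the origin; NP is horizontal with |NP| = 28.4 and P on the +x side, so P = (28.400, 0.0000). Since A1 is tangent to NP there, JP ⟂ NP, so J = P + (0, -7) = (28.400, -7.0000). Since JG ⟂ GW (tangency), |JW| = √(7.0² + 29.9²) = 30.708 regardless of where G sits on A1. So W lies on both circle(N, 50.61) and circle(J, 30.708); the below-NP intersection is W = (34.407, -37.115). G is the foot of the tangent from W: G = (22.028, -9.8980).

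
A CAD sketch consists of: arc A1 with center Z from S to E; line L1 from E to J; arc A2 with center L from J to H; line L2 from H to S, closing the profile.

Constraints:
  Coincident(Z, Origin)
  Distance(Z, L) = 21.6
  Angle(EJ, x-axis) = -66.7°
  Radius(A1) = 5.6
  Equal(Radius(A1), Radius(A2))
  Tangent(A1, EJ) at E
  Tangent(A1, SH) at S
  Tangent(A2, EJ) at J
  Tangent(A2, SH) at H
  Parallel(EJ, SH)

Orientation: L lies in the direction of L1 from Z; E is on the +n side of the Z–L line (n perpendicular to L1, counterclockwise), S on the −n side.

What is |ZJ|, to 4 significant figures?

22.31

The slot axis is L1's direction at -66.7°, so u = (cos -66.7°, sin -66.7°) = (0.3955, -0.9184) and n = (−sin -66.7°, cos -66.7°) = (0.9184, 0.3955). Z is at the origin and L lies 21.6 along u from Z, so L = 21.6·u = (8.544, -19.84). Tangency of A1 to both parallel lines with radius 5.6 puts E and S at Z ± 5.6·n: E = (5.143, 2.215), S = (-5.143, -2.215). Equal radii place J and H the same way about L: J = L + 5.6·n = (13.69, -17.62), H = L − 5.6·n = (3.400, -22.05). Then |ZJ| = |J − Z| = 22.31.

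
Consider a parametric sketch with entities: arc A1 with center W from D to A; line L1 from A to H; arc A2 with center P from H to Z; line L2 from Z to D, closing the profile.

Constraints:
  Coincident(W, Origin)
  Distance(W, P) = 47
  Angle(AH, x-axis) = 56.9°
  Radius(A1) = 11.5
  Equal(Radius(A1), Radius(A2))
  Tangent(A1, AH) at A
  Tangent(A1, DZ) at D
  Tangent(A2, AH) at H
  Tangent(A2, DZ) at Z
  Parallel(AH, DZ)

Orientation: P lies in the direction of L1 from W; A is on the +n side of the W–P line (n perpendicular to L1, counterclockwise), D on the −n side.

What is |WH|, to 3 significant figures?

48.4

The slot axis is L1's direction at 56.9°, so u = (cos 56.9°, sin 56.9°) = (0.546, 0.838) and n = (−sin 56.9°, cos 56.9°) = (-0.838, 0.546). W is at the origin and P lies 47.0 along u from W, so P = 47.0·u = (25.7, 39.4). Tangency of A1 to both parallel lines with radius 11.5 puts A and D at W ± 11.5·n: A = (-9.63, 6.28), D = (9.63, -6.28). Equal radii place H and Z the same way about P: H = P + 11.5·n = (16.0, 45.7), Z = P − 11.5·n = (35.3, 33.1). Then |WH| = |H − W| = 48.4.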